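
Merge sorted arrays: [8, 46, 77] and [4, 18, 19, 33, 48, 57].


Take 4 from B
Take 8 from A
Take 18 from B
Take 19 from B
Take 33 from B
Take 46 from A
Take 48 from B
Take 57 from B

Merged: [4, 8, 18, 19, 33, 46, 48, 57, 77]


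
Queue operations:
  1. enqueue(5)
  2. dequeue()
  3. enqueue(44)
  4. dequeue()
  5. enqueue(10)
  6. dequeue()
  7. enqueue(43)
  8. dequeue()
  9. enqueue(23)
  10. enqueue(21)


enqueue(5) -> [5]
dequeue()->5, []
enqueue(44) -> [44]
dequeue()->44, []
enqueue(10) -> [10]
dequeue()->10, []
enqueue(43) -> [43]
dequeue()->43, []
enqueue(23) -> [23]
enqueue(21) -> [23, 21]

Final queue: [23, 21]


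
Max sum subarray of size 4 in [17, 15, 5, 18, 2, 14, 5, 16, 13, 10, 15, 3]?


[0:4]: 55
[1:5]: 40
[2:6]: 39
[3:7]: 39
[4:8]: 37
[5:9]: 48
[6:10]: 44
[7:11]: 54
[8:12]: 41

Max: 55 at [0:4]


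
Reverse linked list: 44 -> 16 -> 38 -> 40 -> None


Step 1: curr=44, set curr.next=prev(None) | reversed so far: 44
Step 2: curr=16, set curr.next=prev(44) | reversed so far: 16 -> 44
Step 3: curr=38, set curr.next=prev(16) | reversed so far: 38 -> 16 -> 44
Step 4: curr=40, set curr.next=prev(38) | reversed so far: 40 -> 38 -> 16 -> 44

40 -> 38 -> 16 -> 44 -> None


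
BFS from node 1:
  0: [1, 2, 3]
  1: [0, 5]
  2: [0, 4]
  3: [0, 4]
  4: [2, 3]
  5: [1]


Visit 1, enqueue [0, 5]
Visit 0, enqueue [2, 3]
Visit 5, enqueue []
Visit 2, enqueue [4]
Visit 3, enqueue []
Visit 4, enqueue []

BFS order: [1, 0, 5, 2, 3, 4]


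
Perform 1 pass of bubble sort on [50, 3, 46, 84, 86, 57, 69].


Initial: [50, 3, 46, 84, 86, 57, 69]
Pass 1: [3, 46, 50, 84, 57, 69, 86] (4 swaps)

After 1 pass: [3, 46, 50, 84, 57, 69, 86]


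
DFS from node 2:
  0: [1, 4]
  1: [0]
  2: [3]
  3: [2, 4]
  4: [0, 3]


Visit 2, push [3]
Visit 3, push [4]
Visit 4, push [0]
Visit 0, push [1]
Visit 1, push []

DFS order: [2, 3, 4, 0, 1]


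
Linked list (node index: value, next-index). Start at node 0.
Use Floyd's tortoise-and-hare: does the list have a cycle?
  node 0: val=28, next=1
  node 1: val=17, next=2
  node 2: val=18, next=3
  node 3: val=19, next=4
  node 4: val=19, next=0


Floyd's tortoise (slow, +1) and hare (fast, +2):
  init: slow=0, fast=0
  step 1: slow=1, fast=2
  step 2: slow=2, fast=4
  step 3: slow=3, fast=1
  step 4: slow=4, fast=3
  step 5: slow=0, fast=0
  slow == fast at node 0: cycle detected

Cycle: yes


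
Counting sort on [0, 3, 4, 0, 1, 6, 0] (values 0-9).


Input: [0, 3, 4, 0, 1, 6, 0]
Counts: [3, 1, 0, 1, 1, 0, 1, 0, 0, 0]

Sorted: [0, 0, 0, 1, 3, 4, 6]


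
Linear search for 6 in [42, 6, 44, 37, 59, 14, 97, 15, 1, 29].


i=0: 42!=6
i=1: 6==6 found!

Found at 1, 2 comps


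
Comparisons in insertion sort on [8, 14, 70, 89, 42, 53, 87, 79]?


Algorithm: insertion sort
Input: [8, 14, 70, 89, 42, 53, 87, 79]
Sorted: [8, 14, 42, 53, 70, 79, 87, 89]

14


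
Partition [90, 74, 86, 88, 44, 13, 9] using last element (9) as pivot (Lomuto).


Pivot: 9
Place pivot at 0: [9, 74, 86, 88, 44, 13, 90]

Partitioned: [9, 74, 86, 88, 44, 13, 90]


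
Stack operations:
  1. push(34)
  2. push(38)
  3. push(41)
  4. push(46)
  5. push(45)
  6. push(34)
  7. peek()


push(34) -> [34]
push(38) -> [34, 38]
push(41) -> [34, 38, 41]
push(46) -> [34, 38, 41, 46]
push(45) -> [34, 38, 41, 46, 45]
push(34) -> [34, 38, 41, 46, 45, 34]
peek()->34

Final stack: [34, 38, 41, 46, 45, 34]


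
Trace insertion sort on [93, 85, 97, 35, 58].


Initial: [93, 85, 97, 35, 58]
Insert 85: [85, 93, 97, 35, 58]
Insert 97: [85, 93, 97, 35, 58]
Insert 35: [35, 85, 93, 97, 58]
Insert 58: [35, 58, 85, 93, 97]

Sorted: [35, 58, 85, 93, 97]


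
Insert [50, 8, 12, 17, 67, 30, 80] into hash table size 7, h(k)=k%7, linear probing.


Insert 50: h=1 -> slot 1
Insert 8: h=1, 1 probes -> slot 2
Insert 12: h=5 -> slot 5
Insert 17: h=3 -> slot 3
Insert 67: h=4 -> slot 4
Insert 30: h=2, 4 probes -> slot 6
Insert 80: h=3, 4 probes -> slot 0

Table: [80, 50, 8, 17, 67, 12, 30]


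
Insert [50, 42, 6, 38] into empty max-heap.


Insert 50: [50]
Insert 42: [50, 42]
Insert 6: [50, 42, 6]
Insert 38: [50, 42, 6, 38]

Final heap: [50, 42, 6, 38]


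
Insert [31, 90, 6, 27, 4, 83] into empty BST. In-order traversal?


Insert 31: root
Insert 90: R from 31
Insert 6: L from 31
Insert 27: L from 31 -> R from 6
Insert 4: L from 31 -> L from 6
Insert 83: R from 31 -> L from 90

In-order: [4, 6, 27, 31, 83, 90]


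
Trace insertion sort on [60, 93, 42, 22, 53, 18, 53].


Initial: [60, 93, 42, 22, 53, 18, 53]
Insert 93: [60, 93, 42, 22, 53, 18, 53]
Insert 42: [42, 60, 93, 22, 53, 18, 53]
Insert 22: [22, 42, 60, 93, 53, 18, 53]
Insert 53: [22, 42, 53, 60, 93, 18, 53]
Insert 18: [18, 22, 42, 53, 60, 93, 53]
Insert 53: [18, 22, 42, 53, 53, 60, 93]

Sorted: [18, 22, 42, 53, 53, 60, 93]


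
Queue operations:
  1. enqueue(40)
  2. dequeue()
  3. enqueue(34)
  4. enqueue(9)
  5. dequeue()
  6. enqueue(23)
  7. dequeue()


enqueue(40) -> [40]
dequeue()->40, []
enqueue(34) -> [34]
enqueue(9) -> [34, 9]
dequeue()->34, [9]
enqueue(23) -> [9, 23]
dequeue()->9, [23]

Final queue: [23]


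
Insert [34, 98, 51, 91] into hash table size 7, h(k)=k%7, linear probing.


Insert 34: h=6 -> slot 6
Insert 98: h=0 -> slot 0
Insert 51: h=2 -> slot 2
Insert 91: h=0, 1 probes -> slot 1

Table: [98, 91, 51, None, None, None, 34]


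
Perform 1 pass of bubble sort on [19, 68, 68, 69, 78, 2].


Initial: [19, 68, 68, 69, 78, 2]
Pass 1: [19, 68, 68, 69, 2, 78] (1 swaps)

After 1 pass: [19, 68, 68, 69, 2, 78]


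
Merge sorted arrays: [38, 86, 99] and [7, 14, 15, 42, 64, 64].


Take 7 from B
Take 14 from B
Take 15 from B
Take 38 from A
Take 42 from B
Take 64 from B
Take 64 from B

Merged: [7, 14, 15, 38, 42, 64, 64, 86, 99]


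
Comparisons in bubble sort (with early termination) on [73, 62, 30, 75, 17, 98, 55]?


Algorithm: bubble sort (with early termination)
Input: [73, 62, 30, 75, 17, 98, 55]
Sorted: [17, 30, 55, 62, 73, 75, 98]

20


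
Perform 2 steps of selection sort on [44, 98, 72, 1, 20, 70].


Initial: [44, 98, 72, 1, 20, 70]
Step 1: min=1 at 3
  Swap: [1, 98, 72, 44, 20, 70]
Step 2: min=20 at 4
  Swap: [1, 20, 72, 44, 98, 70]

After 2 steps: [1, 20, 72, 44, 98, 70]


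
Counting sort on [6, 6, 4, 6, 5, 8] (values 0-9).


Input: [6, 6, 4, 6, 5, 8]
Counts: [0, 0, 0, 0, 1, 1, 3, 0, 1, 0]

Sorted: [4, 5, 6, 6, 6, 8]


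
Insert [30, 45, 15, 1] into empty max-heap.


Insert 30: [30]
Insert 45: [45, 30]
Insert 15: [45, 30, 15]
Insert 1: [45, 30, 15, 1]

Final heap: [45, 30, 15, 1]


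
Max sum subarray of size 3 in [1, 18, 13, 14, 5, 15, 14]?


[0:3]: 32
[1:4]: 45
[2:5]: 32
[3:6]: 34
[4:7]: 34

Max: 45 at [1:4]


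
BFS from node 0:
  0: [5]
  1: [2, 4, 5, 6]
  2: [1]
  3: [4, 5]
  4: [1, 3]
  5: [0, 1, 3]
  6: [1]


Visit 0, enqueue [5]
Visit 5, enqueue [1, 3]
Visit 1, enqueue [2, 4, 6]
Visit 3, enqueue []
Visit 2, enqueue []
Visit 4, enqueue []
Visit 6, enqueue []

BFS order: [0, 5, 1, 3, 2, 4, 6]


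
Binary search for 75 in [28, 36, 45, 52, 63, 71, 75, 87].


Step 1: lo=0, hi=7, mid=3, val=52
Step 2: lo=4, hi=7, mid=5, val=71
Step 3: lo=6, hi=7, mid=6, val=75

Found at index 6


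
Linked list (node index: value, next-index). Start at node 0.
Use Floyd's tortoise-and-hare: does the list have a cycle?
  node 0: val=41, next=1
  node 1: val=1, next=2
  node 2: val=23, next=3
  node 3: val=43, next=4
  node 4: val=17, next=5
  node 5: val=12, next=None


Floyd's tortoise (slow, +1) and hare (fast, +2):
  init: slow=0, fast=0
  step 1: slow=1, fast=2
  step 2: slow=2, fast=4
  step 3: fast 4->5->None, no cycle

Cycle: no


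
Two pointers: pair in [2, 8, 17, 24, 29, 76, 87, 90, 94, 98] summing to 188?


lo=0(2)+hi=9(98)=100
lo=1(8)+hi=9(98)=106
lo=2(17)+hi=9(98)=115
lo=3(24)+hi=9(98)=122
lo=4(29)+hi=9(98)=127
lo=5(76)+hi=9(98)=174
lo=6(87)+hi=9(98)=185
lo=7(90)+hi=9(98)=188

Yes: 90+98=188


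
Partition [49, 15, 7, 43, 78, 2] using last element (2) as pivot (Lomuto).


Pivot: 2
Place pivot at 0: [2, 15, 7, 43, 78, 49]

Partitioned: [2, 15, 7, 43, 78, 49]


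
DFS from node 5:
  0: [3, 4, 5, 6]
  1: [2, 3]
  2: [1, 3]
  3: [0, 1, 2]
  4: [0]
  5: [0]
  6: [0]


Visit 5, push [0]
Visit 0, push [6, 4, 3]
Visit 3, push [2, 1]
Visit 1, push [2]
Visit 2, push []
Visit 4, push []
Visit 6, push []

DFS order: [5, 0, 3, 1, 2, 4, 6]


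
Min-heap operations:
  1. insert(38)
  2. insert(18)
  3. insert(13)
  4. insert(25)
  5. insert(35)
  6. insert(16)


insert(38) -> [38]
insert(18) -> [18, 38]
insert(13) -> [13, 38, 18]
insert(25) -> [13, 25, 18, 38]
insert(35) -> [13, 25, 18, 38, 35]
insert(16) -> [13, 25, 16, 38, 35, 18]

Final heap: [13, 25, 16, 38, 35, 18]


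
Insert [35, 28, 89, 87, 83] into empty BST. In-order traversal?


Insert 35: root
Insert 28: L from 35
Insert 89: R from 35
Insert 87: R from 35 -> L from 89
Insert 83: R from 35 -> L from 89 -> L from 87

In-order: [28, 35, 83, 87, 89]


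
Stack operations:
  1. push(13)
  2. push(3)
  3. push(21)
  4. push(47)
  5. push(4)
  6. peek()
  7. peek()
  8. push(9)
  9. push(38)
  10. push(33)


push(13) -> [13]
push(3) -> [13, 3]
push(21) -> [13, 3, 21]
push(47) -> [13, 3, 21, 47]
push(4) -> [13, 3, 21, 47, 4]
peek()->4
peek()->4
push(9) -> [13, 3, 21, 47, 4, 9]
push(38) -> [13, 3, 21, 47, 4, 9, 38]
push(33) -> [13, 3, 21, 47, 4, 9, 38, 33]

Final stack: [13, 3, 21, 47, 4, 9, 38, 33]


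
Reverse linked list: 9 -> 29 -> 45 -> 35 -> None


Step 1: curr=9, set curr.next=prev(None) | reversed so far: 9
Step 2: curr=29, set curr.next=prev(9) | reversed so far: 29 -> 9
Step 3: curr=45, set curr.next=prev(29) | reversed so far: 45 -> 29 -> 9
Step 4: curr=35, set curr.next=prev(45) | reversed so far: 35 -> 45 -> 29 -> 9

35 -> 45 -> 29 -> 9 -> None


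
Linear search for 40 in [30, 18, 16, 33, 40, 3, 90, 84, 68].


i=0: 30!=40
i=1: 18!=40
i=2: 16!=40
i=3: 33!=40
i=4: 40==40 found!

Found at 4, 5 comps


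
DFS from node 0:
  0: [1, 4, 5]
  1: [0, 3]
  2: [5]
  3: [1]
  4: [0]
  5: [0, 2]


Visit 0, push [5, 4, 1]
Visit 1, push [3]
Visit 3, push []
Visit 4, push []
Visit 5, push [2]
Visit 2, push []

DFS order: [0, 1, 3, 4, 5, 2]


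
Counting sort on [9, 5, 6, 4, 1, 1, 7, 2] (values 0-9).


Input: [9, 5, 6, 4, 1, 1, 7, 2]
Counts: [0, 2, 1, 0, 1, 1, 1, 1, 0, 1]

Sorted: [1, 1, 2, 4, 5, 6, 7, 9]


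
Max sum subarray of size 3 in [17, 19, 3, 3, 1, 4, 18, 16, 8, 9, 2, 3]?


[0:3]: 39
[1:4]: 25
[2:5]: 7
[3:6]: 8
[4:7]: 23
[5:8]: 38
[6:9]: 42
[7:10]: 33
[8:11]: 19
[9:12]: 14

Max: 42 at [6:9]


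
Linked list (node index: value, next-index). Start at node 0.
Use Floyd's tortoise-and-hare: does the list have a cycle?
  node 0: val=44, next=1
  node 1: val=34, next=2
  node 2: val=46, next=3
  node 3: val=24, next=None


Floyd's tortoise (slow, +1) and hare (fast, +2):
  init: slow=0, fast=0
  step 1: slow=1, fast=2
  step 2: fast 2->3->None, no cycle

Cycle: no


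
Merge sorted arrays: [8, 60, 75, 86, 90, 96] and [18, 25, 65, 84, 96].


Take 8 from A
Take 18 from B
Take 25 from B
Take 60 from A
Take 65 from B
Take 75 from A
Take 84 from B
Take 86 from A
Take 90 from A
Take 96 from A

Merged: [8, 18, 25, 60, 65, 75, 84, 86, 90, 96, 96]


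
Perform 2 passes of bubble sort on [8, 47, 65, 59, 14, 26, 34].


Initial: [8, 47, 65, 59, 14, 26, 34]
Pass 1: [8, 47, 59, 14, 26, 34, 65] (4 swaps)
Pass 2: [8, 47, 14, 26, 34, 59, 65] (3 swaps)

After 2 passes: [8, 47, 14, 26, 34, 59, 65]


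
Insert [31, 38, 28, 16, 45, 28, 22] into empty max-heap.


Insert 31: [31]
Insert 38: [38, 31]
Insert 28: [38, 31, 28]
Insert 16: [38, 31, 28, 16]
Insert 45: [45, 38, 28, 16, 31]
Insert 28: [45, 38, 28, 16, 31, 28]
Insert 22: [45, 38, 28, 16, 31, 28, 22]

Final heap: [45, 38, 28, 16, 31, 28, 22]


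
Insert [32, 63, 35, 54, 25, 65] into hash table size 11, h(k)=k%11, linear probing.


Insert 32: h=10 -> slot 10
Insert 63: h=8 -> slot 8
Insert 35: h=2 -> slot 2
Insert 54: h=10, 1 probes -> slot 0
Insert 25: h=3 -> slot 3
Insert 65: h=10, 2 probes -> slot 1

Table: [54, 65, 35, 25, None, None, None, None, 63, None, 32]


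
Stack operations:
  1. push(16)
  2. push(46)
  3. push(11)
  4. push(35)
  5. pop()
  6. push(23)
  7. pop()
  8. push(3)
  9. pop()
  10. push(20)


push(16) -> [16]
push(46) -> [16, 46]
push(11) -> [16, 46, 11]
push(35) -> [16, 46, 11, 35]
pop()->35, [16, 46, 11]
push(23) -> [16, 46, 11, 23]
pop()->23, [16, 46, 11]
push(3) -> [16, 46, 11, 3]
pop()->3, [16, 46, 11]
push(20) -> [16, 46, 11, 20]

Final stack: [16, 46, 11, 20]


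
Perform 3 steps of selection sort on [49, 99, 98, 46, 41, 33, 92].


Initial: [49, 99, 98, 46, 41, 33, 92]
Step 1: min=33 at 5
  Swap: [33, 99, 98, 46, 41, 49, 92]
Step 2: min=41 at 4
  Swap: [33, 41, 98, 46, 99, 49, 92]
Step 3: min=46 at 3
  Swap: [33, 41, 46, 98, 99, 49, 92]

After 3 steps: [33, 41, 46, 98, 99, 49, 92]


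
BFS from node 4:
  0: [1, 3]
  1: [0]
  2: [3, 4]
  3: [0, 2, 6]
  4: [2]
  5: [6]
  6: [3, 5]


Visit 4, enqueue [2]
Visit 2, enqueue [3]
Visit 3, enqueue [0, 6]
Visit 0, enqueue [1]
Visit 6, enqueue [5]
Visit 1, enqueue []
Visit 5, enqueue []

BFS order: [4, 2, 3, 0, 6, 1, 5]


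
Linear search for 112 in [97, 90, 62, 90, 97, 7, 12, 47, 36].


i=0: 97!=112
i=1: 90!=112
i=2: 62!=112
i=3: 90!=112
i=4: 97!=112
i=5: 7!=112
i=6: 12!=112
i=7: 47!=112
i=8: 36!=112

Not found, 9 comps


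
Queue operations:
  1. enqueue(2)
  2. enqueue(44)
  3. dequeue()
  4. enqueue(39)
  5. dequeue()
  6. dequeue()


enqueue(2) -> [2]
enqueue(44) -> [2, 44]
dequeue()->2, [44]
enqueue(39) -> [44, 39]
dequeue()->44, [39]
dequeue()->39, []

Final queue: []


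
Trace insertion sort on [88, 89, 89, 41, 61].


Initial: [88, 89, 89, 41, 61]
Insert 89: [88, 89, 89, 41, 61]
Insert 89: [88, 89, 89, 41, 61]
Insert 41: [41, 88, 89, 89, 61]
Insert 61: [41, 61, 88, 89, 89]

Sorted: [41, 61, 88, 89, 89]


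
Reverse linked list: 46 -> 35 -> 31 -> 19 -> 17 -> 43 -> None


Step 1: curr=46, set curr.next=prev(None) | reversed so far: 46
Step 2: curr=35, set curr.next=prev(46) | reversed so far: 35 -> 46
Step 3: curr=31, set curr.next=prev(35) | reversed so far: 31 -> 35 -> 46
Step 4: curr=19, set curr.next=prev(31) | reversed so far: 19 -> 31 -> 35 -> 46
Step 5: curr=17, set curr.next=prev(19) | reversed so far: 17 -> 19 -> 31 -> 35 -> 46
Step 6: curr=43, set curr.next=prev(17) | reversed so far: 43 -> 17 -> 19 -> 31 -> 35 -> 46

43 -> 17 -> 19 -> 31 -> 35 -> 46 -> None


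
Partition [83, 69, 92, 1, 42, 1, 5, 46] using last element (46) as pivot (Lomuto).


Pivot: 46
  1 <= 46: swap -> [1, 69, 92, 83, 42, 1, 5, 46]
  42 <= 46: swap -> [1, 42, 92, 83, 69, 1, 5, 46]
  1 <= 46: swap -> [1, 42, 1, 83, 69, 92, 5, 46]
  5 <= 46: swap -> [1, 42, 1, 5, 69, 92, 83, 46]
Place pivot at 4: [1, 42, 1, 5, 46, 92, 83, 69]

Partitioned: [1, 42, 1, 5, 46, 92, 83, 69]


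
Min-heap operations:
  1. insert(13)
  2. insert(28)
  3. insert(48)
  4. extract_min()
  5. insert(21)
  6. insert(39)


insert(13) -> [13]
insert(28) -> [13, 28]
insert(48) -> [13, 28, 48]
extract_min()->13, [28, 48]
insert(21) -> [21, 48, 28]
insert(39) -> [21, 39, 28, 48]

Final heap: [21, 39, 28, 48]


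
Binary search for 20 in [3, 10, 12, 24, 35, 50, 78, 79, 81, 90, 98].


Step 1: lo=0, hi=10, mid=5, val=50
Step 2: lo=0, hi=4, mid=2, val=12
Step 3: lo=3, hi=4, mid=3, val=24

Not found


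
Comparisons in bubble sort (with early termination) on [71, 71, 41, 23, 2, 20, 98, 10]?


Algorithm: bubble sort (with early termination)
Input: [71, 71, 41, 23, 2, 20, 98, 10]
Sorted: [2, 10, 20, 23, 41, 71, 71, 98]

28


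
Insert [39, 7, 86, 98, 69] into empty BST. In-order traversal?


Insert 39: root
Insert 7: L from 39
Insert 86: R from 39
Insert 98: R from 39 -> R from 86
Insert 69: R from 39 -> L from 86

In-order: [7, 39, 69, 86, 98]


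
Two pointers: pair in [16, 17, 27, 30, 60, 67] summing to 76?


lo=0(16)+hi=5(67)=83
lo=0(16)+hi=4(60)=76

Yes: 16+60=76


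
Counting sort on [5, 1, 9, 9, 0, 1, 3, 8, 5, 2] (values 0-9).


Input: [5, 1, 9, 9, 0, 1, 3, 8, 5, 2]
Counts: [1, 2, 1, 1, 0, 2, 0, 0, 1, 2]

Sorted: [0, 1, 1, 2, 3, 5, 5, 8, 9, 9]


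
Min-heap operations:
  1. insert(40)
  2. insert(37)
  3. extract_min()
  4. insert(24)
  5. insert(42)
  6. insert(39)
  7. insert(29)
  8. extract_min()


insert(40) -> [40]
insert(37) -> [37, 40]
extract_min()->37, [40]
insert(24) -> [24, 40]
insert(42) -> [24, 40, 42]
insert(39) -> [24, 39, 42, 40]
insert(29) -> [24, 29, 42, 40, 39]
extract_min()->24, [29, 39, 42, 40]

Final heap: [29, 39, 42, 40]


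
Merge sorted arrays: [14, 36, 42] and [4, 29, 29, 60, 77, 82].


Take 4 from B
Take 14 from A
Take 29 from B
Take 29 from B
Take 36 from A
Take 42 from A

Merged: [4, 14, 29, 29, 36, 42, 60, 77, 82]


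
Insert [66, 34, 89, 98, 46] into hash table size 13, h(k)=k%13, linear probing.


Insert 66: h=1 -> slot 1
Insert 34: h=8 -> slot 8
Insert 89: h=11 -> slot 11
Insert 98: h=7 -> slot 7
Insert 46: h=7, 2 probes -> slot 9

Table: [None, 66, None, None, None, None, None, 98, 34, 46, None, 89, None]


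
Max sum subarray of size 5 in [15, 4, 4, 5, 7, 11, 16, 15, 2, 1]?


[0:5]: 35
[1:6]: 31
[2:7]: 43
[3:8]: 54
[4:9]: 51
[5:10]: 45

Max: 54 at [3:8]


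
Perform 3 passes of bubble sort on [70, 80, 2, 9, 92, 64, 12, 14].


Initial: [70, 80, 2, 9, 92, 64, 12, 14]
Pass 1: [70, 2, 9, 80, 64, 12, 14, 92] (5 swaps)
Pass 2: [2, 9, 70, 64, 12, 14, 80, 92] (5 swaps)
Pass 3: [2, 9, 64, 12, 14, 70, 80, 92] (3 swaps)

After 3 passes: [2, 9, 64, 12, 14, 70, 80, 92]


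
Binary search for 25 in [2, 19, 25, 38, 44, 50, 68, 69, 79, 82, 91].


Step 1: lo=0, hi=10, mid=5, val=50
Step 2: lo=0, hi=4, mid=2, val=25

Found at index 2


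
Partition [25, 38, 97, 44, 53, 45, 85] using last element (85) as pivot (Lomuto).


Pivot: 85
  25 <= 85: advance i (no swap)
  38 <= 85: advance i (no swap)
  44 <= 85: swap -> [25, 38, 44, 97, 53, 45, 85]
  53 <= 85: swap -> [25, 38, 44, 53, 97, 45, 85]
  45 <= 85: swap -> [25, 38, 44, 53, 45, 97, 85]
Place pivot at 5: [25, 38, 44, 53, 45, 85, 97]

Partitioned: [25, 38, 44, 53, 45, 85, 97]


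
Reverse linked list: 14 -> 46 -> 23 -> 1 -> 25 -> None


Step 1: curr=14, set curr.next=prev(None) | reversed so far: 14
Step 2: curr=46, set curr.next=prev(14) | reversed so far: 46 -> 14
Step 3: curr=23, set curr.next=prev(46) | reversed so far: 23 -> 46 -> 14
Step 4: curr=1, set curr.next=prev(23) | reversed so far: 1 -> 23 -> 46 -> 14
Step 5: curr=25, set curr.next=prev(1) | reversed so far: 25 -> 1 -> 23 -> 46 -> 14

25 -> 1 -> 23 -> 46 -> 14 -> None


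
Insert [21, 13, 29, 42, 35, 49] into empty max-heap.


Insert 21: [21]
Insert 13: [21, 13]
Insert 29: [29, 13, 21]
Insert 42: [42, 29, 21, 13]
Insert 35: [42, 35, 21, 13, 29]
Insert 49: [49, 35, 42, 13, 29, 21]

Final heap: [49, 35, 42, 13, 29, 21]


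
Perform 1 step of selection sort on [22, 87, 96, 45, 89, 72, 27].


Initial: [22, 87, 96, 45, 89, 72, 27]
Step 1: min=22 at 0
  Swap: [22, 87, 96, 45, 89, 72, 27]

After 1 step: [22, 87, 96, 45, 89, 72, 27]


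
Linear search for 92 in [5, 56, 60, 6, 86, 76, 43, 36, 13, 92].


i=0: 5!=92
i=1: 56!=92
i=2: 60!=92
i=3: 6!=92
i=4: 86!=92
i=5: 76!=92
i=6: 43!=92
i=7: 36!=92
i=8: 13!=92
i=9: 92==92 found!

Found at 9, 10 comps


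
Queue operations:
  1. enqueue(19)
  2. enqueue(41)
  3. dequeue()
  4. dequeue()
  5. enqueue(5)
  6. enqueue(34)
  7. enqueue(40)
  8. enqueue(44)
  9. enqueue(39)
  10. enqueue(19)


enqueue(19) -> [19]
enqueue(41) -> [19, 41]
dequeue()->19, [41]
dequeue()->41, []
enqueue(5) -> [5]
enqueue(34) -> [5, 34]
enqueue(40) -> [5, 34, 40]
enqueue(44) -> [5, 34, 40, 44]
enqueue(39) -> [5, 34, 40, 44, 39]
enqueue(19) -> [5, 34, 40, 44, 39, 19]

Final queue: [5, 34, 40, 44, 39, 19]


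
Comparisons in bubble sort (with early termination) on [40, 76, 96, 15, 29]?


Algorithm: bubble sort (with early termination)
Input: [40, 76, 96, 15, 29]
Sorted: [15, 29, 40, 76, 96]

10


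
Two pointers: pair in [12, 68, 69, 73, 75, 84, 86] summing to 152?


lo=0(12)+hi=6(86)=98
lo=1(68)+hi=6(86)=154
lo=1(68)+hi=5(84)=152

Yes: 68+84=152


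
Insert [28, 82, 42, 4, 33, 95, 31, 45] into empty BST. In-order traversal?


Insert 28: root
Insert 82: R from 28
Insert 42: R from 28 -> L from 82
Insert 4: L from 28
Insert 33: R from 28 -> L from 82 -> L from 42
Insert 95: R from 28 -> R from 82
Insert 31: R from 28 -> L from 82 -> L from 42 -> L from 33
Insert 45: R from 28 -> L from 82 -> R from 42

In-order: [4, 28, 31, 33, 42, 45, 82, 95]


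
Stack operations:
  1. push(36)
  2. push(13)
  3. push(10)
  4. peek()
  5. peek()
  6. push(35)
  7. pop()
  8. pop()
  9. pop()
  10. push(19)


push(36) -> [36]
push(13) -> [36, 13]
push(10) -> [36, 13, 10]
peek()->10
peek()->10
push(35) -> [36, 13, 10, 35]
pop()->35, [36, 13, 10]
pop()->10, [36, 13]
pop()->13, [36]
push(19) -> [36, 19]

Final stack: [36, 19]


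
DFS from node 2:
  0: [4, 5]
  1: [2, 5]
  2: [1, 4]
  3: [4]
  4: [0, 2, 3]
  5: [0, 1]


Visit 2, push [4, 1]
Visit 1, push [5]
Visit 5, push [0]
Visit 0, push [4]
Visit 4, push [3]
Visit 3, push []

DFS order: [2, 1, 5, 0, 4, 3]


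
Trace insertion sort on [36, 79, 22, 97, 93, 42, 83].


Initial: [36, 79, 22, 97, 93, 42, 83]
Insert 79: [36, 79, 22, 97, 93, 42, 83]
Insert 22: [22, 36, 79, 97, 93, 42, 83]
Insert 97: [22, 36, 79, 97, 93, 42, 83]
Insert 93: [22, 36, 79, 93, 97, 42, 83]
Insert 42: [22, 36, 42, 79, 93, 97, 83]
Insert 83: [22, 36, 42, 79, 83, 93, 97]

Sorted: [22, 36, 42, 79, 83, 93, 97]


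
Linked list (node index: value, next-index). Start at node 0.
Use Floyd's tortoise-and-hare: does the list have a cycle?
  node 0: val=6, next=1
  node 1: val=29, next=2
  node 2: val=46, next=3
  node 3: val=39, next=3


Floyd's tortoise (slow, +1) and hare (fast, +2):
  init: slow=0, fast=0
  step 1: slow=1, fast=2
  step 2: slow=2, fast=3
  step 3: slow=3, fast=3
  slow == fast at node 3: cycle detected

Cycle: yes


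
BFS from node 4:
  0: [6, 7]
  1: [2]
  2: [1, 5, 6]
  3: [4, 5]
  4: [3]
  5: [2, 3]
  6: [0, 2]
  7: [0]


Visit 4, enqueue [3]
Visit 3, enqueue [5]
Visit 5, enqueue [2]
Visit 2, enqueue [1, 6]
Visit 1, enqueue []
Visit 6, enqueue [0]
Visit 0, enqueue [7]
Visit 7, enqueue []

BFS order: [4, 3, 5, 2, 1, 6, 0, 7]


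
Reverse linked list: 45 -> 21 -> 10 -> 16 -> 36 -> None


Step 1: curr=45, set curr.next=prev(None) | reversed so far: 45
Step 2: curr=21, set curr.next=prev(45) | reversed so far: 21 -> 45
Step 3: curr=10, set curr.next=prev(21) | reversed so far: 10 -> 21 -> 45
Step 4: curr=16, set curr.next=prev(10) | reversed so far: 16 -> 10 -> 21 -> 45
Step 5: curr=36, set curr.next=prev(16) | reversed so far: 36 -> 16 -> 10 -> 21 -> 45

36 -> 16 -> 10 -> 21 -> 45 -> None


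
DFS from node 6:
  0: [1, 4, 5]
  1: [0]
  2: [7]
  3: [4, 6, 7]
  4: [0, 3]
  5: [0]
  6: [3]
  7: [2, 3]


Visit 6, push [3]
Visit 3, push [7, 4]
Visit 4, push [0]
Visit 0, push [5, 1]
Visit 1, push []
Visit 5, push []
Visit 7, push [2]
Visit 2, push []

DFS order: [6, 3, 4, 0, 1, 5, 7, 2]


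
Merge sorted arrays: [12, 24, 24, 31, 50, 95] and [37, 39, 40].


Take 12 from A
Take 24 from A
Take 24 from A
Take 31 from A
Take 37 from B
Take 39 from B
Take 40 from B

Merged: [12, 24, 24, 31, 37, 39, 40, 50, 95]


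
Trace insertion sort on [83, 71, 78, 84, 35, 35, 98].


Initial: [83, 71, 78, 84, 35, 35, 98]
Insert 71: [71, 83, 78, 84, 35, 35, 98]
Insert 78: [71, 78, 83, 84, 35, 35, 98]
Insert 84: [71, 78, 83, 84, 35, 35, 98]
Insert 35: [35, 71, 78, 83, 84, 35, 98]
Insert 35: [35, 35, 71, 78, 83, 84, 98]
Insert 98: [35, 35, 71, 78, 83, 84, 98]

Sorted: [35, 35, 71, 78, 83, 84, 98]


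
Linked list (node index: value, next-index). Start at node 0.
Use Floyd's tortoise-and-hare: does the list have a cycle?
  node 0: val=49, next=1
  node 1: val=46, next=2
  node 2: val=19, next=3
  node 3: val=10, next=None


Floyd's tortoise (slow, +1) and hare (fast, +2):
  init: slow=0, fast=0
  step 1: slow=1, fast=2
  step 2: fast 2->3->None, no cycle

Cycle: no


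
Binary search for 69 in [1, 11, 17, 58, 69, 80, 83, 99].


Step 1: lo=0, hi=7, mid=3, val=58
Step 2: lo=4, hi=7, mid=5, val=80
Step 3: lo=4, hi=4, mid=4, val=69

Found at index 4


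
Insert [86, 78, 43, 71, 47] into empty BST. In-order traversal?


Insert 86: root
Insert 78: L from 86
Insert 43: L from 86 -> L from 78
Insert 71: L from 86 -> L from 78 -> R from 43
Insert 47: L from 86 -> L from 78 -> R from 43 -> L from 71

In-order: [43, 47, 71, 78, 86]


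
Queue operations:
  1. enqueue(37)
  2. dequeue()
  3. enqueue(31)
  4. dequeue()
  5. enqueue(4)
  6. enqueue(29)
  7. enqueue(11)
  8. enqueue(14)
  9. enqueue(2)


enqueue(37) -> [37]
dequeue()->37, []
enqueue(31) -> [31]
dequeue()->31, []
enqueue(4) -> [4]
enqueue(29) -> [4, 29]
enqueue(11) -> [4, 29, 11]
enqueue(14) -> [4, 29, 11, 14]
enqueue(2) -> [4, 29, 11, 14, 2]

Final queue: [4, 29, 11, 14, 2]


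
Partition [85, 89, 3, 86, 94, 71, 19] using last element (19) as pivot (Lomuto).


Pivot: 19
  3 <= 19: swap -> [3, 89, 85, 86, 94, 71, 19]
Place pivot at 1: [3, 19, 85, 86, 94, 71, 89]

Partitioned: [3, 19, 85, 86, 94, 71, 89]


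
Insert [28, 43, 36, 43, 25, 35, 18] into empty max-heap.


Insert 28: [28]
Insert 43: [43, 28]
Insert 36: [43, 28, 36]
Insert 43: [43, 43, 36, 28]
Insert 25: [43, 43, 36, 28, 25]
Insert 35: [43, 43, 36, 28, 25, 35]
Insert 18: [43, 43, 36, 28, 25, 35, 18]

Final heap: [43, 43, 36, 28, 25, 35, 18]


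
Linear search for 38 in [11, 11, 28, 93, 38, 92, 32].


i=0: 11!=38
i=1: 11!=38
i=2: 28!=38
i=3: 93!=38
i=4: 38==38 found!

Found at 4, 5 comps


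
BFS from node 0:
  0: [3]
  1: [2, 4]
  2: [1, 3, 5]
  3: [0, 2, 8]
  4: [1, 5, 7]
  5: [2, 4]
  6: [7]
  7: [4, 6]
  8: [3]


Visit 0, enqueue [3]
Visit 3, enqueue [2, 8]
Visit 2, enqueue [1, 5]
Visit 8, enqueue []
Visit 1, enqueue [4]
Visit 5, enqueue []
Visit 4, enqueue [7]
Visit 7, enqueue [6]
Visit 6, enqueue []

BFS order: [0, 3, 2, 8, 1, 5, 4, 7, 6]


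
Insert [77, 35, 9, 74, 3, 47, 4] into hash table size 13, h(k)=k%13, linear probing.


Insert 77: h=12 -> slot 12
Insert 35: h=9 -> slot 9
Insert 9: h=9, 1 probes -> slot 10
Insert 74: h=9, 2 probes -> slot 11
Insert 3: h=3 -> slot 3
Insert 47: h=8 -> slot 8
Insert 4: h=4 -> slot 4

Table: [None, None, None, 3, 4, None, None, None, 47, 35, 9, 74, 77]


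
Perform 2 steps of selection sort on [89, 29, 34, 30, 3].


Initial: [89, 29, 34, 30, 3]
Step 1: min=3 at 4
  Swap: [3, 29, 34, 30, 89]
Step 2: min=29 at 1
  Swap: [3, 29, 34, 30, 89]

After 2 steps: [3, 29, 34, 30, 89]


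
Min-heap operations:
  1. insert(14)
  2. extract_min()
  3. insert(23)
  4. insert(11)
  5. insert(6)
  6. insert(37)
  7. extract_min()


insert(14) -> [14]
extract_min()->14, []
insert(23) -> [23]
insert(11) -> [11, 23]
insert(6) -> [6, 23, 11]
insert(37) -> [6, 23, 11, 37]
extract_min()->6, [11, 23, 37]

Final heap: [11, 23, 37]


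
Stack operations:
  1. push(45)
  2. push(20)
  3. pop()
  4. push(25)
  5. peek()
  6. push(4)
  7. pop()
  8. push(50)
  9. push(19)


push(45) -> [45]
push(20) -> [45, 20]
pop()->20, [45]
push(25) -> [45, 25]
peek()->25
push(4) -> [45, 25, 4]
pop()->4, [45, 25]
push(50) -> [45, 25, 50]
push(19) -> [45, 25, 50, 19]

Final stack: [45, 25, 50, 19]


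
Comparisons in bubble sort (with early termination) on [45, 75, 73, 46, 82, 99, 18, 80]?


Algorithm: bubble sort (with early termination)
Input: [45, 75, 73, 46, 82, 99, 18, 80]
Sorted: [18, 45, 46, 73, 75, 80, 82, 99]

28


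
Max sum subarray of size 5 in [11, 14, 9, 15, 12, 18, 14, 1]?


[0:5]: 61
[1:6]: 68
[2:7]: 68
[3:8]: 60

Max: 68 at [1:6]


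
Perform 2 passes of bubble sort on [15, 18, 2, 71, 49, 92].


Initial: [15, 18, 2, 71, 49, 92]
Pass 1: [15, 2, 18, 49, 71, 92] (2 swaps)
Pass 2: [2, 15, 18, 49, 71, 92] (1 swaps)

After 2 passes: [2, 15, 18, 49, 71, 92]


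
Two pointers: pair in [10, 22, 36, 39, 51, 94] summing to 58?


lo=0(10)+hi=5(94)=104
lo=0(10)+hi=4(51)=61
lo=0(10)+hi=3(39)=49
lo=1(22)+hi=3(39)=61
lo=1(22)+hi=2(36)=58

Yes: 22+36=58


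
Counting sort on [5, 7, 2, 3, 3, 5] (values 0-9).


Input: [5, 7, 2, 3, 3, 5]
Counts: [0, 0, 1, 2, 0, 2, 0, 1, 0, 0]

Sorted: [2, 3, 3, 5, 5, 7]


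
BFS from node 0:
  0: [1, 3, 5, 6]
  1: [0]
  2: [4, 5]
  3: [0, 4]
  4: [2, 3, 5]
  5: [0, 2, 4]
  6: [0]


Visit 0, enqueue [1, 3, 5, 6]
Visit 1, enqueue []
Visit 3, enqueue [4]
Visit 5, enqueue [2]
Visit 6, enqueue []
Visit 4, enqueue []
Visit 2, enqueue []

BFS order: [0, 1, 3, 5, 6, 4, 2]


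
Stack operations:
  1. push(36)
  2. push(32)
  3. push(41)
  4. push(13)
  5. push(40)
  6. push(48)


push(36) -> [36]
push(32) -> [36, 32]
push(41) -> [36, 32, 41]
push(13) -> [36, 32, 41, 13]
push(40) -> [36, 32, 41, 13, 40]
push(48) -> [36, 32, 41, 13, 40, 48]

Final stack: [36, 32, 41, 13, 40, 48]


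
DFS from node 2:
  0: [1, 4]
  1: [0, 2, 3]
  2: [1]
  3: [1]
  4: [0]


Visit 2, push [1]
Visit 1, push [3, 0]
Visit 0, push [4]
Visit 4, push []
Visit 3, push []

DFS order: [2, 1, 0, 4, 3]


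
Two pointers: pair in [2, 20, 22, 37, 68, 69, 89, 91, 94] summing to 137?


lo=0(2)+hi=8(94)=96
lo=1(20)+hi=8(94)=114
lo=2(22)+hi=8(94)=116
lo=3(37)+hi=8(94)=131
lo=4(68)+hi=8(94)=162
lo=4(68)+hi=7(91)=159
lo=4(68)+hi=6(89)=157
lo=4(68)+hi=5(69)=137

Yes: 68+69=137


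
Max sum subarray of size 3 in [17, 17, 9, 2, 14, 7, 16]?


[0:3]: 43
[1:4]: 28
[2:5]: 25
[3:6]: 23
[4:7]: 37

Max: 43 at [0:3]


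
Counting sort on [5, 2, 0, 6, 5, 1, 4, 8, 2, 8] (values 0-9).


Input: [5, 2, 0, 6, 5, 1, 4, 8, 2, 8]
Counts: [1, 1, 2, 0, 1, 2, 1, 0, 2, 0]

Sorted: [0, 1, 2, 2, 4, 5, 5, 6, 8, 8]


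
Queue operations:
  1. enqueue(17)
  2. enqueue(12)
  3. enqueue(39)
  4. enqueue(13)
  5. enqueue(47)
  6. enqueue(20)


enqueue(17) -> [17]
enqueue(12) -> [17, 12]
enqueue(39) -> [17, 12, 39]
enqueue(13) -> [17, 12, 39, 13]
enqueue(47) -> [17, 12, 39, 13, 47]
enqueue(20) -> [17, 12, 39, 13, 47, 20]

Final queue: [17, 12, 39, 13, 47, 20]


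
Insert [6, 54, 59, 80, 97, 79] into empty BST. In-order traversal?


Insert 6: root
Insert 54: R from 6
Insert 59: R from 6 -> R from 54
Insert 80: R from 6 -> R from 54 -> R from 59
Insert 97: R from 6 -> R from 54 -> R from 59 -> R from 80
Insert 79: R from 6 -> R from 54 -> R from 59 -> L from 80

In-order: [6, 54, 59, 79, 80, 97]


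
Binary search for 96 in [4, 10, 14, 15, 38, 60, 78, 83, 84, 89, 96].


Step 1: lo=0, hi=10, mid=5, val=60
Step 2: lo=6, hi=10, mid=8, val=84
Step 3: lo=9, hi=10, mid=9, val=89
Step 4: lo=10, hi=10, mid=10, val=96

Found at index 10


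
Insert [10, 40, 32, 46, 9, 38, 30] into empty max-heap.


Insert 10: [10]
Insert 40: [40, 10]
Insert 32: [40, 10, 32]
Insert 46: [46, 40, 32, 10]
Insert 9: [46, 40, 32, 10, 9]
Insert 38: [46, 40, 38, 10, 9, 32]
Insert 30: [46, 40, 38, 10, 9, 32, 30]

Final heap: [46, 40, 38, 10, 9, 32, 30]


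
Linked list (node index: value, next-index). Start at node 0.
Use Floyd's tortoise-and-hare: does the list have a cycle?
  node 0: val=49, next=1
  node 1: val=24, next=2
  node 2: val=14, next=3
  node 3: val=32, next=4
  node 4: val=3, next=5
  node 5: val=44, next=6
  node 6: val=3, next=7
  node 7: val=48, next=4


Floyd's tortoise (slow, +1) and hare (fast, +2):
  init: slow=0, fast=0
  step 1: slow=1, fast=2
  step 2: slow=2, fast=4
  step 3: slow=3, fast=6
  step 4: slow=4, fast=4
  slow == fast at node 4: cycle detected

Cycle: yes


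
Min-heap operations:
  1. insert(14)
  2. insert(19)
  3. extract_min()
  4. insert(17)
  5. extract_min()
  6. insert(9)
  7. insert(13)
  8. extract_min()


insert(14) -> [14]
insert(19) -> [14, 19]
extract_min()->14, [19]
insert(17) -> [17, 19]
extract_min()->17, [19]
insert(9) -> [9, 19]
insert(13) -> [9, 19, 13]
extract_min()->9, [13, 19]

Final heap: [13, 19]


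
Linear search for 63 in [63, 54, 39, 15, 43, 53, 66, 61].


i=0: 63==63 found!

Found at 0, 1 comps


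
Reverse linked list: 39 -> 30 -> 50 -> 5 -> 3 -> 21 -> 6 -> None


Step 1: curr=39, set curr.next=prev(None) | reversed so far: 39
Step 2: curr=30, set curr.next=prev(39) | reversed so far: 30 -> 39
Step 3: curr=50, set curr.next=prev(30) | reversed so far: 50 -> 30 -> 39
Step 4: curr=5, set curr.next=prev(50) | reversed so far: 5 -> 50 -> 30 -> 39
Step 5: curr=3, set curr.next=prev(5) | reversed so far: 3 -> 5 -> 50 -> 30 -> 39
Step 6: curr=21, set curr.next=prev(3) | reversed so far: 21 -> 3 -> 5 -> 50 -> 30 -> 39
Step 7: curr=6, set curr.next=prev(21) | reversed so far: 6 -> 21 -> 3 -> 5 -> 50 -> 30 -> 39

6 -> 21 -> 3 -> 5 -> 50 -> 30 -> 39 -> None


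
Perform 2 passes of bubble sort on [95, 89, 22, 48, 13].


Initial: [95, 89, 22, 48, 13]
Pass 1: [89, 22, 48, 13, 95] (4 swaps)
Pass 2: [22, 48, 13, 89, 95] (3 swaps)

After 2 passes: [22, 48, 13, 89, 95]


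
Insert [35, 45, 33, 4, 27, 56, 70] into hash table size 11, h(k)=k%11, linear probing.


Insert 35: h=2 -> slot 2
Insert 45: h=1 -> slot 1
Insert 33: h=0 -> slot 0
Insert 4: h=4 -> slot 4
Insert 27: h=5 -> slot 5
Insert 56: h=1, 2 probes -> slot 3
Insert 70: h=4, 2 probes -> slot 6

Table: [33, 45, 35, 56, 4, 27, 70, None, None, None, None]


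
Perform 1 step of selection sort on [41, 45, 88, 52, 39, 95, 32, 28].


Initial: [41, 45, 88, 52, 39, 95, 32, 28]
Step 1: min=28 at 7
  Swap: [28, 45, 88, 52, 39, 95, 32, 41]

After 1 step: [28, 45, 88, 52, 39, 95, 32, 41]


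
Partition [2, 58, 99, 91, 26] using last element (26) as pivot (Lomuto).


Pivot: 26
  2 <= 26: advance i (no swap)
Place pivot at 1: [2, 26, 99, 91, 58]

Partitioned: [2, 26, 99, 91, 58]


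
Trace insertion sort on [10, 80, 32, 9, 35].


Initial: [10, 80, 32, 9, 35]
Insert 80: [10, 80, 32, 9, 35]
Insert 32: [10, 32, 80, 9, 35]
Insert 9: [9, 10, 32, 80, 35]
Insert 35: [9, 10, 32, 35, 80]

Sorted: [9, 10, 32, 35, 80]


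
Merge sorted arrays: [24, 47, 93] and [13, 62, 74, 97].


Take 13 from B
Take 24 from A
Take 47 from A
Take 62 from B
Take 74 from B
Take 93 from A

Merged: [13, 24, 47, 62, 74, 93, 97]


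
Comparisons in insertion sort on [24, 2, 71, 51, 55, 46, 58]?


Algorithm: insertion sort
Input: [24, 2, 71, 51, 55, 46, 58]
Sorted: [2, 24, 46, 51, 55, 58, 71]

12


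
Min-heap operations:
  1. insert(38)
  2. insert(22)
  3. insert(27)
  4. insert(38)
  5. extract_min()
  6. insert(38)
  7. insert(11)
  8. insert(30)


insert(38) -> [38]
insert(22) -> [22, 38]
insert(27) -> [22, 38, 27]
insert(38) -> [22, 38, 27, 38]
extract_min()->22, [27, 38, 38]
insert(38) -> [27, 38, 38, 38]
insert(11) -> [11, 27, 38, 38, 38]
insert(30) -> [11, 27, 30, 38, 38, 38]

Final heap: [11, 27, 30, 38, 38, 38]


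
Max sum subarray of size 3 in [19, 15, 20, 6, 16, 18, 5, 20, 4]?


[0:3]: 54
[1:4]: 41
[2:5]: 42
[3:6]: 40
[4:7]: 39
[5:8]: 43
[6:9]: 29

Max: 54 at [0:3]


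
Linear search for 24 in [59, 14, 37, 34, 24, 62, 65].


i=0: 59!=24
i=1: 14!=24
i=2: 37!=24
i=3: 34!=24
i=4: 24==24 found!

Found at 4, 5 comps


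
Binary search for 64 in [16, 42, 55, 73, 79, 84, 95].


Step 1: lo=0, hi=6, mid=3, val=73
Step 2: lo=0, hi=2, mid=1, val=42
Step 3: lo=2, hi=2, mid=2, val=55

Not found


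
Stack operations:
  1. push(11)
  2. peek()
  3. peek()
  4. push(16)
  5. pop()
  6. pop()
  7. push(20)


push(11) -> [11]
peek()->11
peek()->11
push(16) -> [11, 16]
pop()->16, [11]
pop()->11, []
push(20) -> [20]

Final stack: [20]


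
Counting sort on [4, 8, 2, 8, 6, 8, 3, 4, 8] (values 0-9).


Input: [4, 8, 2, 8, 6, 8, 3, 4, 8]
Counts: [0, 0, 1, 1, 2, 0, 1, 0, 4, 0]

Sorted: [2, 3, 4, 4, 6, 8, 8, 8, 8]


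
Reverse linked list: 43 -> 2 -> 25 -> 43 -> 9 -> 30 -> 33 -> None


Step 1: curr=43, set curr.next=prev(None) | reversed so far: 43
Step 2: curr=2, set curr.next=prev(43) | reversed so far: 2 -> 43
Step 3: curr=25, set curr.next=prev(2) | reversed so far: 25 -> 2 -> 43
Step 4: curr=43, set curr.next=prev(25) | reversed so far: 43 -> 25 -> 2 -> 43
Step 5: curr=9, set curr.next=prev(43) | reversed so far: 9 -> 43 -> 25 -> 2 -> 43
Step 6: curr=30, set curr.next=prev(9) | reversed so far: 30 -> 9 -> 43 -> 25 -> 2 -> 43
Step 7: curr=33, set curr.next=prev(30) | reversed so far: 33 -> 30 -> 9 -> 43 -> 25 -> 2 -> 43

33 -> 30 -> 9 -> 43 -> 25 -> 2 -> 43 -> None


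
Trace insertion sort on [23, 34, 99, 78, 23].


Initial: [23, 34, 99, 78, 23]
Insert 34: [23, 34, 99, 78, 23]
Insert 99: [23, 34, 99, 78, 23]
Insert 78: [23, 34, 78, 99, 23]
Insert 23: [23, 23, 34, 78, 99]

Sorted: [23, 23, 34, 78, 99]


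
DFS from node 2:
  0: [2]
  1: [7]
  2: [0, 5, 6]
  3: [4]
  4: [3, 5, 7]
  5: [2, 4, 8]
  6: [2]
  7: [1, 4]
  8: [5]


Visit 2, push [6, 5, 0]
Visit 0, push []
Visit 5, push [8, 4]
Visit 4, push [7, 3]
Visit 3, push []
Visit 7, push [1]
Visit 1, push []
Visit 8, push []
Visit 6, push []

DFS order: [2, 0, 5, 4, 3, 7, 1, 8, 6]


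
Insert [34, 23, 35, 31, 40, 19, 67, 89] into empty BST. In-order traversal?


Insert 34: root
Insert 23: L from 34
Insert 35: R from 34
Insert 31: L from 34 -> R from 23
Insert 40: R from 34 -> R from 35
Insert 19: L from 34 -> L from 23
Insert 67: R from 34 -> R from 35 -> R from 40
Insert 89: R from 34 -> R from 35 -> R from 40 -> R from 67

In-order: [19, 23, 31, 34, 35, 40, 67, 89]


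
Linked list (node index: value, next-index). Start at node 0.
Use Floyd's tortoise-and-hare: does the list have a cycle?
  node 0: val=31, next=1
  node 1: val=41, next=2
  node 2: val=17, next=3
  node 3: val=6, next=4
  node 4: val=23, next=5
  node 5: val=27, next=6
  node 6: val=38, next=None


Floyd's tortoise (slow, +1) and hare (fast, +2):
  init: slow=0, fast=0
  step 1: slow=1, fast=2
  step 2: slow=2, fast=4
  step 3: slow=3, fast=6
  step 4: fast -> None, no cycle

Cycle: no


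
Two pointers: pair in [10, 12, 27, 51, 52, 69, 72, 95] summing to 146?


lo=0(10)+hi=7(95)=105
lo=1(12)+hi=7(95)=107
lo=2(27)+hi=7(95)=122
lo=3(51)+hi=7(95)=146

Yes: 51+95=146


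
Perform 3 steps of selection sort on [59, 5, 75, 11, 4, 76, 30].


Initial: [59, 5, 75, 11, 4, 76, 30]
Step 1: min=4 at 4
  Swap: [4, 5, 75, 11, 59, 76, 30]
Step 2: min=5 at 1
  Swap: [4, 5, 75, 11, 59, 76, 30]
Step 3: min=11 at 3
  Swap: [4, 5, 11, 75, 59, 76, 30]

After 3 steps: [4, 5, 11, 75, 59, 76, 30]


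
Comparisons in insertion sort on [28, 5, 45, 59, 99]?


Algorithm: insertion sort
Input: [28, 5, 45, 59, 99]
Sorted: [5, 28, 45, 59, 99]

4


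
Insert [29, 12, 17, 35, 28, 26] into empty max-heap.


Insert 29: [29]
Insert 12: [29, 12]
Insert 17: [29, 12, 17]
Insert 35: [35, 29, 17, 12]
Insert 28: [35, 29, 17, 12, 28]
Insert 26: [35, 29, 26, 12, 28, 17]

Final heap: [35, 29, 26, 12, 28, 17]


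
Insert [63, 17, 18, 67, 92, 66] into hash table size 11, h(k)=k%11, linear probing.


Insert 63: h=8 -> slot 8
Insert 17: h=6 -> slot 6
Insert 18: h=7 -> slot 7
Insert 67: h=1 -> slot 1
Insert 92: h=4 -> slot 4
Insert 66: h=0 -> slot 0

Table: [66, 67, None, None, 92, None, 17, 18, 63, None, None]


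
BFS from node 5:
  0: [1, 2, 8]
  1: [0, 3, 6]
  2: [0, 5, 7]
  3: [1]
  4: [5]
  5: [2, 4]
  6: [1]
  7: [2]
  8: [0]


Visit 5, enqueue [2, 4]
Visit 2, enqueue [0, 7]
Visit 4, enqueue []
Visit 0, enqueue [1, 8]
Visit 7, enqueue []
Visit 1, enqueue [3, 6]
Visit 8, enqueue []
Visit 3, enqueue []
Visit 6, enqueue []

BFS order: [5, 2, 4, 0, 7, 1, 8, 3, 6]


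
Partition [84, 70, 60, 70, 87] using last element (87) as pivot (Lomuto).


Pivot: 87
  84 <= 87: advance i (no swap)
  70 <= 87: advance i (no swap)
  60 <= 87: advance i (no swap)
  70 <= 87: advance i (no swap)
Place pivot at 4: [84, 70, 60, 70, 87]

Partitioned: [84, 70, 60, 70, 87]


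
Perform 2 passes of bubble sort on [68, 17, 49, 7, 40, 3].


Initial: [68, 17, 49, 7, 40, 3]
Pass 1: [17, 49, 7, 40, 3, 68] (5 swaps)
Pass 2: [17, 7, 40, 3, 49, 68] (3 swaps)

After 2 passes: [17, 7, 40, 3, 49, 68]
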